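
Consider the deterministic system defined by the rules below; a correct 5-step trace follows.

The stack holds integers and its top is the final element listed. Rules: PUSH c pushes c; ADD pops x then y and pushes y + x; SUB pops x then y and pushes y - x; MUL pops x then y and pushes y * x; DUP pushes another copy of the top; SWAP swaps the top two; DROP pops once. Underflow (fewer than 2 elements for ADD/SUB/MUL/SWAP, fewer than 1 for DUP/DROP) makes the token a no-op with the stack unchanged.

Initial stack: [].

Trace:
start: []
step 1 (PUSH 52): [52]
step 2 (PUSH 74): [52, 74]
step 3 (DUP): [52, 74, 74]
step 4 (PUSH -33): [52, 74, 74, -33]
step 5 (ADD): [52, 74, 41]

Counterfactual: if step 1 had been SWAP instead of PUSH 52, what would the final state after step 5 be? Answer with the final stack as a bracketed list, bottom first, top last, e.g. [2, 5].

(re-executing from step 1 with the substitution; state before step 1: [])
step 1 (SWAP): []
step 2 (PUSH 74): [74]
step 3 (DUP): [74, 74]
step 4 (PUSH -33): [74, 74, -33]
step 5 (ADD): [74, 41]

[74, 41]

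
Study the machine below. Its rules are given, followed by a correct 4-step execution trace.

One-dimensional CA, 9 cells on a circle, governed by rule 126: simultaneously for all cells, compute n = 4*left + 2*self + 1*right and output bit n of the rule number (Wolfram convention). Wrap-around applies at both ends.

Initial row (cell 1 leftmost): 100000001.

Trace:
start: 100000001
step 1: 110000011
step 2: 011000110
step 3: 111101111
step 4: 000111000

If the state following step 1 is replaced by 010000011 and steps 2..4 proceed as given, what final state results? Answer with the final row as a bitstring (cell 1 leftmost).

state after step 1 := 010000011
step 2: 111000111
step 3: 001101100
step 4: 011111110

011111110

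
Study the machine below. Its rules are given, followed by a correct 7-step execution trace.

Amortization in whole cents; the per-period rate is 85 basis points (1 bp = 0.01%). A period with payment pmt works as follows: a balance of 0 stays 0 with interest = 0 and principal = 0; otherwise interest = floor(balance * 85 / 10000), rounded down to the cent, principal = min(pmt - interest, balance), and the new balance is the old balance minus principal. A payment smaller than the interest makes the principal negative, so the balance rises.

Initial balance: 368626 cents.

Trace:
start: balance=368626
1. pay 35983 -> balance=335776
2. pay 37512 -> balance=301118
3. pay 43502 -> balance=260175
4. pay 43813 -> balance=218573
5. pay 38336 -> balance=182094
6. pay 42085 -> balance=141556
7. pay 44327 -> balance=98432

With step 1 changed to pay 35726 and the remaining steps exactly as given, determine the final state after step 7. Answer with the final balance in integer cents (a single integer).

(re-executing from step 1 with the substitution; state before step 1: balance=368626)
1. pay 35726 -> balance=336033
2. pay 37512 -> balance=301377
3. pay 43502 -> balance=260436
4. pay 43813 -> balance=218836
5. pay 38336 -> balance=182360
6. pay 42085 -> balance=141825
7. pay 44327 -> balance=98703

98703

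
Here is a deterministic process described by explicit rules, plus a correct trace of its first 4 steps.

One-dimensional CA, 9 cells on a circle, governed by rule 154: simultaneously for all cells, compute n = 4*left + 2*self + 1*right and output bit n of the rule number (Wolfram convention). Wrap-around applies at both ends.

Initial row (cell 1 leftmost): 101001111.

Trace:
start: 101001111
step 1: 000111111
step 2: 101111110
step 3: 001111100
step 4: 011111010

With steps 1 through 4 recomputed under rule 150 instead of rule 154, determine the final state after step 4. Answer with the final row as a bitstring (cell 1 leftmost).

(re-executing steps 1..4 under rule 150; state before step 1: 101001111)
step 1: 001110111
step 2: 110100010
step 3: 000110110
step 4: 001000001

001000001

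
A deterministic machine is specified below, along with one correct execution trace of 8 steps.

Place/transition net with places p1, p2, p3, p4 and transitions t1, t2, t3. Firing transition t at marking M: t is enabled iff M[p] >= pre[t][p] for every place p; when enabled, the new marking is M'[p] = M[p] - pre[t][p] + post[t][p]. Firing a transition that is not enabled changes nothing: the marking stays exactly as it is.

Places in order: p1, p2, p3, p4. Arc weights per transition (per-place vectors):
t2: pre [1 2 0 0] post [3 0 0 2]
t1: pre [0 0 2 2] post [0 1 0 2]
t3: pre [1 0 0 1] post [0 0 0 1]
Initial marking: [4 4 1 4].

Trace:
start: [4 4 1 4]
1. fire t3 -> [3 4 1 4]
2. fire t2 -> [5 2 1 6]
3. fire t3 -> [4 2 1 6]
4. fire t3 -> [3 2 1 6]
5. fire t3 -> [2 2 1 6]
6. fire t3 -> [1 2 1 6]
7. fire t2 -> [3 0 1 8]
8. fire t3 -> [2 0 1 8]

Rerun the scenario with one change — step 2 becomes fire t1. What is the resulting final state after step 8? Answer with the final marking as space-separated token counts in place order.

(re-executing from step 2 with the substitution; state before step 2: [3 4 1 4])
2. fire t1 -> [3 4 1 4]
3. fire t3 -> [2 4 1 4]
4. fire t3 -> [1 4 1 4]
5. fire t3 -> [0 4 1 4]
6. fire t3 -> [0 4 1 4]
7. fire t2 -> [0 4 1 4]
8. fire t3 -> [0 4 1 4]

0 4 1 4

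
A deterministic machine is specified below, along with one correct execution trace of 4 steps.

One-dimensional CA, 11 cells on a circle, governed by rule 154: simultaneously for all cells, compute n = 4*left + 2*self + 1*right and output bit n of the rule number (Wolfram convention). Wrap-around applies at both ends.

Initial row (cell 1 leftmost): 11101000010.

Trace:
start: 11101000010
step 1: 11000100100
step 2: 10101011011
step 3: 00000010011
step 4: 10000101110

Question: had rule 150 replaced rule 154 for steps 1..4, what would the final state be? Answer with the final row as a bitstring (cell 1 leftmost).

(re-executing steps 1..4 under rule 150; state before step 1: 11101000010)
step 1: 01001100110
step 2: 11110011001
step 3: 11101100110
step 4: 01000011000

01000011000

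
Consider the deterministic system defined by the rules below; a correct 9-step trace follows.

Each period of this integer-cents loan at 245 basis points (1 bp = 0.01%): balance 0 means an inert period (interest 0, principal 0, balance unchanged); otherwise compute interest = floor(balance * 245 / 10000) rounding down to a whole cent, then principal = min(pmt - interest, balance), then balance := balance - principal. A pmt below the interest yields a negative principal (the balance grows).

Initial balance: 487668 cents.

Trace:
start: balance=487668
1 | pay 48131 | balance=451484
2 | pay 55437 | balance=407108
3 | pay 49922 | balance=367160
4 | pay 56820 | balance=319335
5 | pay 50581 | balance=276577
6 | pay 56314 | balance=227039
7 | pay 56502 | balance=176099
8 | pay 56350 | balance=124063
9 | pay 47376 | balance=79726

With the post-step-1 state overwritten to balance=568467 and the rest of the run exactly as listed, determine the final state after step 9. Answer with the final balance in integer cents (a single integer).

221702

state after step 1 := balance=568467
2 | pay 55437 | balance=526957
3 | pay 49922 | balance=489945
4 | pay 56820 | balance=445128
5 | pay 50581 | balance=405452
6 | pay 56314 | balance=359071
7 | pay 56502 | balance=311366
8 | pay 56350 | balance=262644
9 | pay 47376 | balance=221702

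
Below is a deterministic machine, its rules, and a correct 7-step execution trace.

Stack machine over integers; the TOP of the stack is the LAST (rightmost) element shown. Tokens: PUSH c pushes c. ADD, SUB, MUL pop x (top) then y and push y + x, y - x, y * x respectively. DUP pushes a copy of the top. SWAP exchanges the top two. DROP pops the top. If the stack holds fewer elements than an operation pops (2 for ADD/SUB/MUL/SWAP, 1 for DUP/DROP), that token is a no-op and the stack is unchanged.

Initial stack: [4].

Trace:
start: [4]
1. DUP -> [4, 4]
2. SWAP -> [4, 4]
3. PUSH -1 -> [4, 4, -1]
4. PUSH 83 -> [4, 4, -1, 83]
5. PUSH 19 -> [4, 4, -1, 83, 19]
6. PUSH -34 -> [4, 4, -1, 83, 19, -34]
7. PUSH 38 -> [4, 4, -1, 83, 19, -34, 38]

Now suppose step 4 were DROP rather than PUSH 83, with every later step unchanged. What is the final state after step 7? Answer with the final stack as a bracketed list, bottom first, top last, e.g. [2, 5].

[4, 4, 19, -34, 38]

(re-executing from step 4 with the substitution; state before step 4: [4, 4, -1])
4. DROP -> [4, 4]
5. PUSH 19 -> [4, 4, 19]
6. PUSH -34 -> [4, 4, 19, -34]
7. PUSH 38 -> [4, 4, 19, -34, 38]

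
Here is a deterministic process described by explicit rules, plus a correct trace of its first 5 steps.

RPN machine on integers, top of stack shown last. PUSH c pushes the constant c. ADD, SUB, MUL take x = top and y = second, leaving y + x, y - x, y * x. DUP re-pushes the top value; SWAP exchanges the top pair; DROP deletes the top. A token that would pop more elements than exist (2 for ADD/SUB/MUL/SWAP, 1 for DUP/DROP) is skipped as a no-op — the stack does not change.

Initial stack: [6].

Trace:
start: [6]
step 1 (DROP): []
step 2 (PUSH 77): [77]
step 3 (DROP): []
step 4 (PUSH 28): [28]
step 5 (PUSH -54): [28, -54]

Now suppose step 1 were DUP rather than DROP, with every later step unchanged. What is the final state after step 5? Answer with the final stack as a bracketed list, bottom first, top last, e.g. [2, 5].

(re-executing from step 1 with the substitution; state before step 1: [6])
step 1 (DUP): [6, 6]
step 2 (PUSH 77): [6, 6, 77]
step 3 (DROP): [6, 6]
step 4 (PUSH 28): [6, 6, 28]
step 5 (PUSH -54): [6, 6, 28, -54]

[6, 6, 28, -54]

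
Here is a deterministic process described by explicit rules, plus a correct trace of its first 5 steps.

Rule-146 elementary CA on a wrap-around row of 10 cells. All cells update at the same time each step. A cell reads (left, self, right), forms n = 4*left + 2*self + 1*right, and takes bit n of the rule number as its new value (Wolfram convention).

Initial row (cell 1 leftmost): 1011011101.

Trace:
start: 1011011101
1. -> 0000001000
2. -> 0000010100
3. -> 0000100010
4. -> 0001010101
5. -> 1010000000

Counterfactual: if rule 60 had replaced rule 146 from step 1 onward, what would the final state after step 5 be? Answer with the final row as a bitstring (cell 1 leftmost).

0101101000

(re-executing steps 1..5 under rule 60; state before step 1: 1011011101)
1. -> 0110110011
2. -> 1101101010
3. -> 1011011111
4. -> 0110110000
5. -> 0101101000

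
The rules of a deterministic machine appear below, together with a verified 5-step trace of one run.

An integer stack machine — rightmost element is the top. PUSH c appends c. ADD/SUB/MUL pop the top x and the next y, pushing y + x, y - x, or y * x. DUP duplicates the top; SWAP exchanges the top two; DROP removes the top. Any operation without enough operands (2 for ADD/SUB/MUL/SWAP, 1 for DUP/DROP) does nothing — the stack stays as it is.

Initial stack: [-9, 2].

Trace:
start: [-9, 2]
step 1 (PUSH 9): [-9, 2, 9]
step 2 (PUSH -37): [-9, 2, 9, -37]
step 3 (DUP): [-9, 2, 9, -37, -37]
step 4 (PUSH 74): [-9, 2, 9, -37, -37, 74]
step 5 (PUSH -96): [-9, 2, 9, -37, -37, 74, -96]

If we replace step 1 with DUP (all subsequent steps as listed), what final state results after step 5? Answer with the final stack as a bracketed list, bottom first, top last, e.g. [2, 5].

(re-executing from step 1 with the substitution; state before step 1: [-9, 2])
step 1 (DUP): [-9, 2, 2]
step 2 (PUSH -37): [-9, 2, 2, -37]
step 3 (DUP): [-9, 2, 2, -37, -37]
step 4 (PUSH 74): [-9, 2, 2, -37, -37, 74]
step 5 (PUSH -96): [-9, 2, 2, -37, -37, 74, -96]

[-9, 2, 2, -37, -37, 74, -96]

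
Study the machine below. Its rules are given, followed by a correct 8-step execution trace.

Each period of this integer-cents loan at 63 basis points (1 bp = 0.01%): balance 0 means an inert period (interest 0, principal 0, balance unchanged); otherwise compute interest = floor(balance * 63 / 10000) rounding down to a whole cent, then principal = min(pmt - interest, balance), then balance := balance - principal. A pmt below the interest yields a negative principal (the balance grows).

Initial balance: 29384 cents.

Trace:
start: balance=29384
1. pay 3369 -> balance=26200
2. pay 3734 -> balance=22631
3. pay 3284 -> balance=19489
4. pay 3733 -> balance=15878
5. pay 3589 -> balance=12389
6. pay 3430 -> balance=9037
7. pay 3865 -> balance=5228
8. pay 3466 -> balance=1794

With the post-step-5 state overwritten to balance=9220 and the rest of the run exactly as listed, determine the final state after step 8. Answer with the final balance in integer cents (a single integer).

0

state after step 5 := balance=9220
6. pay 3430 -> balance=5848
7. pay 3865 -> balance=2019
8. pay 3466 -> balance=0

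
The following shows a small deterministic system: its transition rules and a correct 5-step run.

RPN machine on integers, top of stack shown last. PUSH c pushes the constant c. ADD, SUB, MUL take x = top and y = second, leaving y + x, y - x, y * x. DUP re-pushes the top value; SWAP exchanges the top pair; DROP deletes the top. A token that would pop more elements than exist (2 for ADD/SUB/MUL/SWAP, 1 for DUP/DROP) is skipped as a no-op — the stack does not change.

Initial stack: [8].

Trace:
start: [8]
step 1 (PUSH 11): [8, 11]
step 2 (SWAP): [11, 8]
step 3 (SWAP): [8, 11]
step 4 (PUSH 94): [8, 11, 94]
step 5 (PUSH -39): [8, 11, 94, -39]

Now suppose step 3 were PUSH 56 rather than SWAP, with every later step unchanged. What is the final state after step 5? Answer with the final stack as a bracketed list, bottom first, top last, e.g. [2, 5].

[11, 8, 56, 94, -39]

(re-executing from step 3 with the substitution; state before step 3: [11, 8])
step 3 (PUSH 56): [11, 8, 56]
step 4 (PUSH 94): [11, 8, 56, 94]
step 5 (PUSH -39): [11, 8, 56, 94, -39]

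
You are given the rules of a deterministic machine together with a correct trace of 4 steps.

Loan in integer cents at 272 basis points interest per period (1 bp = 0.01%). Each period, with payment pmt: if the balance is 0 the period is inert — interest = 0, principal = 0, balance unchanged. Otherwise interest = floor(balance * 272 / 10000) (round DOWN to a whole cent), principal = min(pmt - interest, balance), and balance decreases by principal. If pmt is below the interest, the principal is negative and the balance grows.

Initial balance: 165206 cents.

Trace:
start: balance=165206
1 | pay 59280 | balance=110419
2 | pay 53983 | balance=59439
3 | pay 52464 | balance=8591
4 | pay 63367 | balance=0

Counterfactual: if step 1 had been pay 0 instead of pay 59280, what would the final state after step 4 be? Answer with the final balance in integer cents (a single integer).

9708

(re-executing from step 1 with the substitution; state before step 1: balance=165206)
1 | pay 0 | balance=169699
2 | pay 53983 | balance=120331
3 | pay 52464 | balance=71140
4 | pay 63367 | balance=9708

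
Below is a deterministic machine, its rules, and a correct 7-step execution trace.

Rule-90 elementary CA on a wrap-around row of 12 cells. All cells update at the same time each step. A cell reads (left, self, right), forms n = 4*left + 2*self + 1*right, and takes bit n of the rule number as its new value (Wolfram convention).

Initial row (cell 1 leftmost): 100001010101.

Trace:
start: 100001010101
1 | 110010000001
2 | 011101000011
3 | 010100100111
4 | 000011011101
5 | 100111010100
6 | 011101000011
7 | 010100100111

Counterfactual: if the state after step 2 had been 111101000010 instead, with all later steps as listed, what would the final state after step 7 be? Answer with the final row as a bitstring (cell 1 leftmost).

state after step 2 := 111101000010
3 | 100100100100
4 | 011011011011
5 | 011011011011
6 | 011011011011
7 | 011011011011

011011011011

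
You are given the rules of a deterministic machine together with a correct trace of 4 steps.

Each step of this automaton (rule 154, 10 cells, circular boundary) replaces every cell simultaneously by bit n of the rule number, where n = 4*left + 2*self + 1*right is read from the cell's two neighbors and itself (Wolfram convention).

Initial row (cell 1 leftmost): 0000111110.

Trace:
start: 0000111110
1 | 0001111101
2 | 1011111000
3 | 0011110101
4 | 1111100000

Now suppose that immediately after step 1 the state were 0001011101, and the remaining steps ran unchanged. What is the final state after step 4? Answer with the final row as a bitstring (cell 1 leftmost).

1011100000

state after step 1 := 0001011101
2 | 1010011000
3 | 0001110101
4 | 1011100000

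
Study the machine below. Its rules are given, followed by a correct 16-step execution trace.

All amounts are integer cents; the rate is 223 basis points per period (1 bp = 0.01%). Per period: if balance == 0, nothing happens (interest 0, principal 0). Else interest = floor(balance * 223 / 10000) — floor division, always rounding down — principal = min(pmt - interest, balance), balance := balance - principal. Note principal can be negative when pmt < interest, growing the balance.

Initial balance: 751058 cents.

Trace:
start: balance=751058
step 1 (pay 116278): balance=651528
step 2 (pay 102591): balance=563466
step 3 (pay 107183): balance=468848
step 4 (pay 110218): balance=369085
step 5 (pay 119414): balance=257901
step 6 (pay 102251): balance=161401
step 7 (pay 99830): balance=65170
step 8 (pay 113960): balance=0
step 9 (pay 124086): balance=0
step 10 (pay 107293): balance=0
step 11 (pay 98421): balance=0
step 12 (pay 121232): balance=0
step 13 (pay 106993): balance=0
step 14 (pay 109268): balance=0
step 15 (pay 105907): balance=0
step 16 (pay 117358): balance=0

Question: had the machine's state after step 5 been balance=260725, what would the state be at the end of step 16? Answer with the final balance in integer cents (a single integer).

0

state after step 5 := balance=260725
step 6 (pay 102251): balance=164288
step 7 (pay 99830): balance=68121
step 8 (pay 113960): balance=0
step 9 (pay 124086): balance=0
step 10 (pay 107293): balance=0
step 11 (pay 98421): balance=0
step 12 (pay 121232): balance=0
step 13 (pay 106993): balance=0
step 14 (pay 109268): balance=0
step 15 (pay 105907): balance=0
step 16 (pay 117358): balance=0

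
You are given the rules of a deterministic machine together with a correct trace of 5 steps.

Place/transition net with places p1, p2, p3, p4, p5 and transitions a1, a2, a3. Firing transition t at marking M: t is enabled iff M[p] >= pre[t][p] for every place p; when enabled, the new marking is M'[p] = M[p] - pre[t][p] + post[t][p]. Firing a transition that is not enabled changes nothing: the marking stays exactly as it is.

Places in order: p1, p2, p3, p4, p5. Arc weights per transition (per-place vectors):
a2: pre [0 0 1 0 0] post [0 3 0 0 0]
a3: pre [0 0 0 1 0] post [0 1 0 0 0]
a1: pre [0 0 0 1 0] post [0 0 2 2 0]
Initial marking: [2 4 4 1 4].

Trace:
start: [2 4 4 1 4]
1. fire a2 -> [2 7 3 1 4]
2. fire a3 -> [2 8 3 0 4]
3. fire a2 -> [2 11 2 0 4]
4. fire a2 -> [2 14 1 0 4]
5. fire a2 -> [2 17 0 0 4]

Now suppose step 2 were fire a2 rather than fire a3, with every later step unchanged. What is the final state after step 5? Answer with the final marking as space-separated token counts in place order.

(re-executing from step 2 with the substitution; state before step 2: [2 7 3 1 4])
2. fire a2 -> [2 10 2 1 4]
3. fire a2 -> [2 13 1 1 4]
4. fire a2 -> [2 16 0 1 4]
5. fire a2 -> [2 16 0 1 4]

2 16 0 1 4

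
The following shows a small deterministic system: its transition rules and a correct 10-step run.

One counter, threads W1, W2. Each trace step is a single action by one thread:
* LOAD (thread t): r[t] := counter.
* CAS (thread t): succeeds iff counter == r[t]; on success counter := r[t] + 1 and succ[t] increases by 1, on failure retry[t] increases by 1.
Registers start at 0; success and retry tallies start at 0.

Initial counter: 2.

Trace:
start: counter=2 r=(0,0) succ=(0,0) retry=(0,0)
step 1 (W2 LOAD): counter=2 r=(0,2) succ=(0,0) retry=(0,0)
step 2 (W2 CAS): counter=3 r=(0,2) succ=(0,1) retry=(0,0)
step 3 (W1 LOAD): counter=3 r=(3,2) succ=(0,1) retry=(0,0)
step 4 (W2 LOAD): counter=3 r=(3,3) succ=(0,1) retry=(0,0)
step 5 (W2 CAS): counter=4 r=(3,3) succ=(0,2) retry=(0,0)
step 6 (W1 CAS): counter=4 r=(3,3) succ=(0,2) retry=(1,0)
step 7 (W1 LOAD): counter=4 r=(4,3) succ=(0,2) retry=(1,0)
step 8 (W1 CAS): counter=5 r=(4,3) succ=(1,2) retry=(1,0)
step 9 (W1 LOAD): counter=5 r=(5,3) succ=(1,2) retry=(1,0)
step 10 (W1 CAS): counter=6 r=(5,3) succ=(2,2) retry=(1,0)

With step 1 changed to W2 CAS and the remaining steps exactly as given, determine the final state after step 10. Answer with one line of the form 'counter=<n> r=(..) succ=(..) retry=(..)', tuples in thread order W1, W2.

counter=5 r=(4,2) succ=(2,1) retry=(1,2)

(re-executing from step 1 with the substitution; state before step 1: counter=2 r=(0,0) succ=(0,0) retry=(0,0))
step 1 (W2 CAS): counter=2 r=(0,0) succ=(0,0) retry=(0,1)
step 2 (W2 CAS): counter=2 r=(0,0) succ=(0,0) retry=(0,2)
step 3 (W1 LOAD): counter=2 r=(2,0) succ=(0,0) retry=(0,2)
step 4 (W2 LOAD): counter=2 r=(2,2) succ=(0,0) retry=(0,2)
step 5 (W2 CAS): counter=3 r=(2,2) succ=(0,1) retry=(0,2)
step 6 (W1 CAS): counter=3 r=(2,2) succ=(0,1) retry=(1,2)
step 7 (W1 LOAD): counter=3 r=(3,2) succ=(0,1) retry=(1,2)
step 8 (W1 CAS): counter=4 r=(3,2) succ=(1,1) retry=(1,2)
step 9 (W1 LOAD): counter=4 r=(4,2) succ=(1,1) retry=(1,2)
step 10 (W1 CAS): counter=5 r=(4,2) succ=(2,1) retry=(1,2)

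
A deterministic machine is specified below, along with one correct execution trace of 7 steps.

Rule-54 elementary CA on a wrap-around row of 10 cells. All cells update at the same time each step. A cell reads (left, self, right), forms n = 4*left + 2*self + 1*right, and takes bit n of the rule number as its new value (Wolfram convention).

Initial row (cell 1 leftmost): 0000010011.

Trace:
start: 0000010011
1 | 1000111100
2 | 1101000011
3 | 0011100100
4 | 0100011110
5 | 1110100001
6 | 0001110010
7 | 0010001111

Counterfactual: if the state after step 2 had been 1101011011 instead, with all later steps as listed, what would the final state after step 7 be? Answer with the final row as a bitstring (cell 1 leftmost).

0010001111

state after step 2 := 1101011011
3 | 0011100100
4 | 0100011110
5 | 1110100001
6 | 0001110010
7 | 0010001111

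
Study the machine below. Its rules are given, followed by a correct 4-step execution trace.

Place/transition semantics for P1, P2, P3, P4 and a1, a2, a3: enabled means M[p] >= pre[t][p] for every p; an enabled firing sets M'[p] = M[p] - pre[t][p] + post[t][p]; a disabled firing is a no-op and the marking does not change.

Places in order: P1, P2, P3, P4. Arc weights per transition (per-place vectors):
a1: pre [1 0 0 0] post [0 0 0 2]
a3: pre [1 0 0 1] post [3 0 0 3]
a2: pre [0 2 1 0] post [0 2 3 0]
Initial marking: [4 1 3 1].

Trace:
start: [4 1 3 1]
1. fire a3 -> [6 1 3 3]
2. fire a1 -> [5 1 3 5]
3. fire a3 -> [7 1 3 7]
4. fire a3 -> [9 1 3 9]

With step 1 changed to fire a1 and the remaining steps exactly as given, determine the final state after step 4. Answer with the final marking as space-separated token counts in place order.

(re-executing from step 1 with the substitution; state before step 1: [4 1 3 1])
1. fire a1 -> [3 1 3 3]
2. fire a1 -> [2 1 3 5]
3. fire a3 -> [4 1 3 7]
4. fire a3 -> [6 1 3 9]

6 1 3 9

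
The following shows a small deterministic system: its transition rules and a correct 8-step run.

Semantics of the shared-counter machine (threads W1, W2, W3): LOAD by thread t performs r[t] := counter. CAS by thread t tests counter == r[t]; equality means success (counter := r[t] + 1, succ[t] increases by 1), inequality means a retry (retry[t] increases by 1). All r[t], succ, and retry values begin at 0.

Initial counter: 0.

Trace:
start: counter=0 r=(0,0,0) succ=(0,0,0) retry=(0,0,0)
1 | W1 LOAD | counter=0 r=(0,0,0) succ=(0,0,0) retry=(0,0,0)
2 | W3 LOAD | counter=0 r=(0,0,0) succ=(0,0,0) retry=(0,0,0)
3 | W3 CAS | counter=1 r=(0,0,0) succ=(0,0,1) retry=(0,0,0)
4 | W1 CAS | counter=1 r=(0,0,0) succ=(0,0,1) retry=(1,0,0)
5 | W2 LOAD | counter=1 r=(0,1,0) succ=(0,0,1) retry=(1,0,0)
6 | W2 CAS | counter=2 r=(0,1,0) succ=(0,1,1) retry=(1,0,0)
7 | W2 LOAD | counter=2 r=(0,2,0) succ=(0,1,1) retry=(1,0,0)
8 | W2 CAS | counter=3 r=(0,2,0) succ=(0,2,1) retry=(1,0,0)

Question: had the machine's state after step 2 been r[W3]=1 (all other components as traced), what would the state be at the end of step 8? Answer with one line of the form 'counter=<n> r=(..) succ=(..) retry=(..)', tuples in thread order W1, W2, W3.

state after step 2 := counter=0 r=(0,0,1) succ=(0,0,0) retry=(0,0,0)
3 | W3 CAS | counter=0 r=(0,0,1) succ=(0,0,0) retry=(0,0,1)
4 | W1 CAS | counter=1 r=(0,0,1) succ=(1,0,0) retry=(0,0,1)
5 | W2 LOAD | counter=1 r=(0,1,1) succ=(1,0,0) retry=(0,0,1)
6 | W2 CAS | counter=2 r=(0,1,1) succ=(1,1,0) retry=(0,0,1)
7 | W2 LOAD | counter=2 r=(0,2,1) succ=(1,1,0) retry=(0,0,1)
8 | W2 CAS | counter=3 r=(0,2,1) succ=(1,2,0) retry=(0,0,1)

counter=3 r=(0,2,1) succ=(1,2,0) retry=(0,0,1)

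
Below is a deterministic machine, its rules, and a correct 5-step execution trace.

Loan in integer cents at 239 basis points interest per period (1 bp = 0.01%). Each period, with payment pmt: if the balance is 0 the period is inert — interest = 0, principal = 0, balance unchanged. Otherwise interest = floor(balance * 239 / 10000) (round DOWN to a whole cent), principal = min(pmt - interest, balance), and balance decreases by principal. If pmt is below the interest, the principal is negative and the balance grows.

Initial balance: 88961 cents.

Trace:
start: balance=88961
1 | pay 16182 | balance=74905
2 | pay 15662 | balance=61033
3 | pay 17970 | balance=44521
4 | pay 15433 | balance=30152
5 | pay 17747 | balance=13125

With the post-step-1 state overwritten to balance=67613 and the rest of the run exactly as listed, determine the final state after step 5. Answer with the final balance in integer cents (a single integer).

5110

state after step 1 := balance=67613
2 | pay 15662 | balance=53566
3 | pay 17970 | balance=36876
4 | pay 15433 | balance=22324
5 | pay 17747 | balance=5110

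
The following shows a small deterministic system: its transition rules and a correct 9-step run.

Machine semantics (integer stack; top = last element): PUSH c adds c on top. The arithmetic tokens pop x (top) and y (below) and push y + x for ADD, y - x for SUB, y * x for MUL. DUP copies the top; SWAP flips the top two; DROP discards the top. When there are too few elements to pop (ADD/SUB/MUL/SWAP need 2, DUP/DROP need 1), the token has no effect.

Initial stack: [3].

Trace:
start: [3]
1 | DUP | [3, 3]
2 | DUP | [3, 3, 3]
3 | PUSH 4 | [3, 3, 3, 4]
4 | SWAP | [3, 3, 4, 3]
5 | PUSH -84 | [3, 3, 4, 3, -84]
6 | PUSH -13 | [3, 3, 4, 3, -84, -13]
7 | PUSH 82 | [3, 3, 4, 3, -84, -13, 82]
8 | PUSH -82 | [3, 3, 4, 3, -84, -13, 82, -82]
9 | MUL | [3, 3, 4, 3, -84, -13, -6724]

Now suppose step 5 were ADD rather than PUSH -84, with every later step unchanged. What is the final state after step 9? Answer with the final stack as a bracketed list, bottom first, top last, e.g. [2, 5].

[3, 3, 7, -13, -6724]

(re-executing from step 5 with the substitution; state before step 5: [3, 3, 4, 3])
5 | ADD | [3, 3, 7]
6 | PUSH -13 | [3, 3, 7, -13]
7 | PUSH 82 | [3, 3, 7, -13, 82]
8 | PUSH -82 | [3, 3, 7, -13, 82, -82]
9 | MUL | [3, 3, 7, -13, -6724]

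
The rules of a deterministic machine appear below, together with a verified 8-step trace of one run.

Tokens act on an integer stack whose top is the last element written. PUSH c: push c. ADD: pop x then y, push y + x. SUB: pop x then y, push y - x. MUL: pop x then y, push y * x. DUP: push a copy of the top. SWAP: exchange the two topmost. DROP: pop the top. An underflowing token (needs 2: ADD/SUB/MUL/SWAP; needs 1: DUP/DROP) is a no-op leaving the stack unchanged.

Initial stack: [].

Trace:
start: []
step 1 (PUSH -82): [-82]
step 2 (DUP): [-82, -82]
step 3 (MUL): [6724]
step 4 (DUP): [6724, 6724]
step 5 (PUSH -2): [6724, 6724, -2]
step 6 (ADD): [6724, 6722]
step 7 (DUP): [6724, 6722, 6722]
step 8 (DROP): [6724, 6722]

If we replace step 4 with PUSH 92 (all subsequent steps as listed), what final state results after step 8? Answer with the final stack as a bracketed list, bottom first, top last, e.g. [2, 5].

[6724, 90]

(re-executing from step 4 with the substitution; state before step 4: [6724])
step 4 (PUSH 92): [6724, 92]
step 5 (PUSH -2): [6724, 92, -2]
step 6 (ADD): [6724, 90]
step 7 (DUP): [6724, 90, 90]
step 8 (DROP): [6724, 90]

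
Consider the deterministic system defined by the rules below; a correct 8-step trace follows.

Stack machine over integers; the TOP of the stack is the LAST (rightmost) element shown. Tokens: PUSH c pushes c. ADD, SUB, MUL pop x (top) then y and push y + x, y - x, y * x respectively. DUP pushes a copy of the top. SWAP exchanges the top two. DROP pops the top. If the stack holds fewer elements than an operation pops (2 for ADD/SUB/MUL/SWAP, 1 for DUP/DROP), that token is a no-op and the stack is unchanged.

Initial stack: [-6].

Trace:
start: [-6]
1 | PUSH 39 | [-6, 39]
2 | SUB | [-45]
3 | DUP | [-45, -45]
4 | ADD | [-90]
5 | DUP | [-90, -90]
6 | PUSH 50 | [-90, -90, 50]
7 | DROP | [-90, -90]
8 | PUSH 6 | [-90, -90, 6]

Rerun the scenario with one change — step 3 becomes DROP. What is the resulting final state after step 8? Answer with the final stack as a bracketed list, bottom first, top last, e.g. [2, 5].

[6]

(re-executing from step 3 with the substitution; state before step 3: [-45])
3 | DROP | []
4 | ADD | []
5 | DUP | []
6 | PUSH 50 | [50]
7 | DROP | []
8 | PUSH 6 | [6]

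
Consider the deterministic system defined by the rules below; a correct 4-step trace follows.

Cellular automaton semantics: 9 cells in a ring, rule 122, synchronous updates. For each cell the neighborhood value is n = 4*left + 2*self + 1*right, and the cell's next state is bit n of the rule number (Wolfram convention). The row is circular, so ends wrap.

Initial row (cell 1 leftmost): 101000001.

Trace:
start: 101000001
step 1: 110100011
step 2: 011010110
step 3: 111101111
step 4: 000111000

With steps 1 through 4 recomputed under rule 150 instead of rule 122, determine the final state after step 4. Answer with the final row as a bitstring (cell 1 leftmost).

101101111

(re-executing steps 1..4 under rule 150; state before step 1: 101000001)
step 1: 001100010
step 2: 010010111
step 3: 011110010
step 4: 101101111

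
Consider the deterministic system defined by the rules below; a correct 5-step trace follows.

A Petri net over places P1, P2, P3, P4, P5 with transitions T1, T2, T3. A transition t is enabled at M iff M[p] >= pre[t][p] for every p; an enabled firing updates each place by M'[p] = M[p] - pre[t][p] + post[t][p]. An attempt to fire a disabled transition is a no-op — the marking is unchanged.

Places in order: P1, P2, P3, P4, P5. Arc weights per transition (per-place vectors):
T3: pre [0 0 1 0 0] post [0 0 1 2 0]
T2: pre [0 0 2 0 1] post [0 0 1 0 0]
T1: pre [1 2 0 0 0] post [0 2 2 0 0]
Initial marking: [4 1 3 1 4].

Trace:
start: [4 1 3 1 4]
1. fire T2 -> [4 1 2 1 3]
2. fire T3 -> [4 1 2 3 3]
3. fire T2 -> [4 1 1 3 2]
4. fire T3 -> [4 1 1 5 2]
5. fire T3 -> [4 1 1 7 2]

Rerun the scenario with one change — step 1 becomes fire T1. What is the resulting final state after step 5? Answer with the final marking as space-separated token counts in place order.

4 1 2 7 3

(re-executing from step 1 with the substitution; state before step 1: [4 1 3 1 4])
1. fire T1 -> [4 1 3 1 4]
2. fire T3 -> [4 1 3 3 4]
3. fire T2 -> [4 1 2 3 3]
4. fire T3 -> [4 1 2 5 3]
5. fire T3 -> [4 1 2 7 3]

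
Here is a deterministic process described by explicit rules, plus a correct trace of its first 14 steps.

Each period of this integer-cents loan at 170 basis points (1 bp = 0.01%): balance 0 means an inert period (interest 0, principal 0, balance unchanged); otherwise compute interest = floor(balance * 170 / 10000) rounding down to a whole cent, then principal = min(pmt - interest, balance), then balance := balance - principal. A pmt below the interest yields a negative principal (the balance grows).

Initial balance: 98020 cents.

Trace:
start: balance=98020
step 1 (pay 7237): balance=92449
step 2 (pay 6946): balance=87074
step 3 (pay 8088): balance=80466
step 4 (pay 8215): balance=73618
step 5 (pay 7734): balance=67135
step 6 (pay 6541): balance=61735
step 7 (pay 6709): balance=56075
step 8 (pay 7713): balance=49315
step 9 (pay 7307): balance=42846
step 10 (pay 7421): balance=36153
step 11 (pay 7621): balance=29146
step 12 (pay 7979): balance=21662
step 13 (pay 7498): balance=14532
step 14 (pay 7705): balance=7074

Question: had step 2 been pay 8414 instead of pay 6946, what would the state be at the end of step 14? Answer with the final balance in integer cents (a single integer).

5277

(re-executing from step 2 with the substitution; state before step 2: balance=92449)
step 2 (pay 8414): balance=85606
step 3 (pay 8088): balance=78973
step 4 (pay 8215): balance=72100
step 5 (pay 7734): balance=65591
step 6 (pay 6541): balance=60165
step 7 (pay 6709): balance=54478
step 8 (pay 7713): balance=47691
step 9 (pay 7307): balance=41194
step 10 (pay 7421): balance=34473
step 11 (pay 7621): balance=27438
step 12 (pay 7979): balance=19925
step 13 (pay 7498): balance=12765
step 14 (pay 7705): balance=5277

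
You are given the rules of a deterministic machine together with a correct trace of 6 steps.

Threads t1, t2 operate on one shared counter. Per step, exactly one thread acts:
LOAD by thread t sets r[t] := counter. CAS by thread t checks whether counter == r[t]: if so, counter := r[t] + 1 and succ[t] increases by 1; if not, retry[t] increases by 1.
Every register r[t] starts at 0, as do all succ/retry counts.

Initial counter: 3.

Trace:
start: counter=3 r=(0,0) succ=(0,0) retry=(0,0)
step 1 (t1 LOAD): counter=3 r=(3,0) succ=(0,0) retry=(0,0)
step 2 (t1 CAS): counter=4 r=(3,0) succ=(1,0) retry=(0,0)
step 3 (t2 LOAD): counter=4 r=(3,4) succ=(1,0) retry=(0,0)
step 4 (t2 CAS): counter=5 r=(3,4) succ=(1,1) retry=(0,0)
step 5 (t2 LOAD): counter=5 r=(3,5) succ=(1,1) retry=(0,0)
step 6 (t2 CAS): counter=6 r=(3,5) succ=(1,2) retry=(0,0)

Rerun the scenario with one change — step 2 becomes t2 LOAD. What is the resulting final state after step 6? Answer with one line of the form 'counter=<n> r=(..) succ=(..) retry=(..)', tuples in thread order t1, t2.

counter=5 r=(3,4) succ=(0,2) retry=(0,0)

(re-executing from step 2 with the substitution; state before step 2: counter=3 r=(3,0) succ=(0,0) retry=(0,0))
step 2 (t2 LOAD): counter=3 r=(3,3) succ=(0,0) retry=(0,0)
step 3 (t2 LOAD): counter=3 r=(3,3) succ=(0,0) retry=(0,0)
step 4 (t2 CAS): counter=4 r=(3,3) succ=(0,1) retry=(0,0)
step 5 (t2 LOAD): counter=4 r=(3,4) succ=(0,1) retry=(0,0)
step 6 (t2 CAS): counter=5 r=(3,4) succ=(0,2) retry=(0,0)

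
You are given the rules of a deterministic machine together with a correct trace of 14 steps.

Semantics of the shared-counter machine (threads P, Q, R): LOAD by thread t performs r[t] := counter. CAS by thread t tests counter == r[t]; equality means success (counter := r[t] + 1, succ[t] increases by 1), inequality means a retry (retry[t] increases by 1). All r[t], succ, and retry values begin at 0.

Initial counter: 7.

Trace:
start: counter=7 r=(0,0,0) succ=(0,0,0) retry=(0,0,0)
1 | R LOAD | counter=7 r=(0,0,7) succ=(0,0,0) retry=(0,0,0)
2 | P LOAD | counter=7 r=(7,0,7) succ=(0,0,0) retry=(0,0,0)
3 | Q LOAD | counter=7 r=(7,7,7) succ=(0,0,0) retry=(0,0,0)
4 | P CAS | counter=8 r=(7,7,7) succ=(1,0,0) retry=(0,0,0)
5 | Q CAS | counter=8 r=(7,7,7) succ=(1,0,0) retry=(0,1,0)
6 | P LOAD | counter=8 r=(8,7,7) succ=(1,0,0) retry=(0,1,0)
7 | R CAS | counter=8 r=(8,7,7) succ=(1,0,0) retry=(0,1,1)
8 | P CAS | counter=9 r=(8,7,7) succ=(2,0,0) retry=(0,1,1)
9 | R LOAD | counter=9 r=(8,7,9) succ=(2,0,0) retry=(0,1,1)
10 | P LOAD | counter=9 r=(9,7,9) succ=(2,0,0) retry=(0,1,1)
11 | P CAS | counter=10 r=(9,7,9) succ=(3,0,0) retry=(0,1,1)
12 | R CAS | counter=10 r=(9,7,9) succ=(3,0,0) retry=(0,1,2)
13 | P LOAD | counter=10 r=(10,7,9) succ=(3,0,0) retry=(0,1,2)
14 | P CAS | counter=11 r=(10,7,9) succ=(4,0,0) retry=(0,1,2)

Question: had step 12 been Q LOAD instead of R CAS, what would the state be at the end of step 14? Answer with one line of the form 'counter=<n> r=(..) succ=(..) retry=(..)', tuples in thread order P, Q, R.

counter=11 r=(10,10,9) succ=(4,0,0) retry=(0,1,1)

(re-executing from step 12 with the substitution; state before step 12: counter=10 r=(9,7,9) succ=(3,0,0) retry=(0,1,1))
12 | Q LOAD | counter=10 r=(9,10,9) succ=(3,0,0) retry=(0,1,1)
13 | P LOAD | counter=10 r=(10,10,9) succ=(3,0,0) retry=(0,1,1)
14 | P CAS | counter=11 r=(10,10,9) succ=(4,0,0) retry=(0,1,1)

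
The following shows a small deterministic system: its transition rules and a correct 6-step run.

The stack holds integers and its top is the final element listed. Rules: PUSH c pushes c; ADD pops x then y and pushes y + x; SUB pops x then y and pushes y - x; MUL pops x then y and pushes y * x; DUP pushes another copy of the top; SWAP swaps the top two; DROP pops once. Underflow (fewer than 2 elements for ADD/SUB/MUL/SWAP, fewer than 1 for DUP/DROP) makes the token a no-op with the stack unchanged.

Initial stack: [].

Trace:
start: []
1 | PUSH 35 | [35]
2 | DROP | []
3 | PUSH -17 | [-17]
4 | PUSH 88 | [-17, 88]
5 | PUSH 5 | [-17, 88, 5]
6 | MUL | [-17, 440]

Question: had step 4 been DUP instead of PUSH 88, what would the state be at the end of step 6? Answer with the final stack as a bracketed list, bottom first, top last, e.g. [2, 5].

[-17, -85]

(re-executing from step 4 with the substitution; state before step 4: [-17])
4 | DUP | [-17, -17]
5 | PUSH 5 | [-17, -17, 5]
6 | MUL | [-17, -85]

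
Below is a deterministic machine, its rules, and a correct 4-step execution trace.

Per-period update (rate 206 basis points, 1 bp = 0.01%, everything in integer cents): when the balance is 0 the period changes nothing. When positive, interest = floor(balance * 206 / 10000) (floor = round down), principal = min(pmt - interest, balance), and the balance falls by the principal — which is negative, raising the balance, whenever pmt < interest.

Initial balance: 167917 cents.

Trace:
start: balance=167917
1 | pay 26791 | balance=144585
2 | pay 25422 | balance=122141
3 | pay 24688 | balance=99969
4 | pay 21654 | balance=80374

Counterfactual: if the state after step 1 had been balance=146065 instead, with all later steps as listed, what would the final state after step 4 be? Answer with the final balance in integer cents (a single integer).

state after step 1 := balance=146065
2 | pay 25422 | balance=123651
3 | pay 24688 | balance=101510
4 | pay 21654 | balance=81947

81947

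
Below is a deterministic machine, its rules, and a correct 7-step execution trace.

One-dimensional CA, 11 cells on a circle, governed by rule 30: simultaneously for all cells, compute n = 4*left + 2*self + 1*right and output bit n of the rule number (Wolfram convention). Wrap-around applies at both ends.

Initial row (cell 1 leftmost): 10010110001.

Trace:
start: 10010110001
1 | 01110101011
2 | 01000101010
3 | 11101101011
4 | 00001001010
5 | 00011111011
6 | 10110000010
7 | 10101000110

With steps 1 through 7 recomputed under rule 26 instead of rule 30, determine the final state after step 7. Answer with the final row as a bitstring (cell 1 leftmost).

(re-executing steps 1..7 under rule 26; state before step 1: 10010110001)
1 | 01100101011
2 | 01011000010
3 | 10010100101
4 | 01100011001
5 | 01010110110
6 | 10000100101
7 | 01001011001

01001011001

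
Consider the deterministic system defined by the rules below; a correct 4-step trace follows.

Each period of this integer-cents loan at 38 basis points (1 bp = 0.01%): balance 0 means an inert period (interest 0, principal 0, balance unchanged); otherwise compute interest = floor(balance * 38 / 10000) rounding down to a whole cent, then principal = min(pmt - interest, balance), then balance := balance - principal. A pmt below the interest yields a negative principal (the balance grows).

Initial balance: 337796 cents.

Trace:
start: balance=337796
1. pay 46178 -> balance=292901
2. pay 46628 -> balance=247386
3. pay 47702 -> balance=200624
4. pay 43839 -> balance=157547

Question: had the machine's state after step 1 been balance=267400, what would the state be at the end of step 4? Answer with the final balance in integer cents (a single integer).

state after step 1 := balance=267400
2. pay 46628 -> balance=221788
3. pay 47702 -> balance=174928
4. pay 43839 -> balance=131753

131753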